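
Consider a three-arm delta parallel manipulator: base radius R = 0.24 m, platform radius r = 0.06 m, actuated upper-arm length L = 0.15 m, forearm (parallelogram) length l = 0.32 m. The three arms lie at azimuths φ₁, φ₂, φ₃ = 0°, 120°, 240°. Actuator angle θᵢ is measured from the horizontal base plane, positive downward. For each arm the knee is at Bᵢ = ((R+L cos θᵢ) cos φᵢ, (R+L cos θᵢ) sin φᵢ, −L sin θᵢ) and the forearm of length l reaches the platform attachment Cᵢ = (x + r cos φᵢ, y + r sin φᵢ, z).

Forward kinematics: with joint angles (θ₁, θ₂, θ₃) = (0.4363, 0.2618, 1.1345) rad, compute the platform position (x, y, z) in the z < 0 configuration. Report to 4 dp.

(0.0274, 0.0683, -0.1837)

φ1=0.0°: virtual centre (0.3159, 0.0000, -0.0634), radius l
φ2=120.0°: virtual centre (-0.1624, 0.2814, -0.0388), radius l
arm 3 at φ=240.0°: (R−r)+L cos θ3 = 0.2434;  S3 = (-0.1217, -0.2108, -0.1359)
|S₂|²−|S₁|² = 0.0032;  |S₃|²−|S₁|² = -0.0261
linear system: -0.9568x+0.5627y = 0.0032−0.0491z; -0.8753x+-0.4216y = -0.0261−-0.1451z
Cramer: x(z) = 0.0149-0.0680z;  y(z) = 0.0310-0.2030z
sphere 1 gives Az²+Bz+C=0 with A=1.0458, B=0.1551, C=-0.0068;  B²−4AC=0.0524;  roots -0.1837, 0.0353;  negative root z = -0.1837
x = 0.0274, y = 0.0683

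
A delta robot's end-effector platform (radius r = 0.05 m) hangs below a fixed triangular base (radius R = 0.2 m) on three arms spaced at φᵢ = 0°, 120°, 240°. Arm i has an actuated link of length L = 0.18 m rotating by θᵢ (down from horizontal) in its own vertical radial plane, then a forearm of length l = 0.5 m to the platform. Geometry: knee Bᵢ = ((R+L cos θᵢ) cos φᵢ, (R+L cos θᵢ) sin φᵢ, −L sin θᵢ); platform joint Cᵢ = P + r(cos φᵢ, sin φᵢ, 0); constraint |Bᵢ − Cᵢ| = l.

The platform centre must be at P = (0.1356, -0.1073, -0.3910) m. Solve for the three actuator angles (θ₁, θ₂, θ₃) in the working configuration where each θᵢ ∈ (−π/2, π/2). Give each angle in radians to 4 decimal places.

θ₁ = -0.3489, θ₂ = 0.8725, θ₃ = 0.1744

arm 1 (φ=0.0°): x'=0.1356, y'=-0.1073
  A=0.0144, B=-0.3910, C=(l²−L²−A²−y'²−z²)/(2L)=0.1472
  γ=atan2(-0.3910,0.0144)=-1.5340;  ψ=arccos(0.3763)=1.1850;  θ1=γ+ψ≈-0.3489
rotate P by −φ2: (-0.1607, -0.0638, -0.3910)
  A cos θ + B sin θ = C:  0.3107·cos θ + -0.3910·sin θ = -0.0997
  √(A²+B²)=0.4994;  θ2 = -0.8993+1.7718 ≈ 0.8725
arm 3 (φ=240.0°): x'=0.0251, y'=0.1711
  A=0.1249, B=-0.3910, C=(l²−L²−A²−y'²−z²)/(2L)=0.0552
  γ=atan2(-0.3910,0.1249)=-1.2617;  ψ=arccos(0.1344)=1.4360;  θ3=γ+ψ≈0.1744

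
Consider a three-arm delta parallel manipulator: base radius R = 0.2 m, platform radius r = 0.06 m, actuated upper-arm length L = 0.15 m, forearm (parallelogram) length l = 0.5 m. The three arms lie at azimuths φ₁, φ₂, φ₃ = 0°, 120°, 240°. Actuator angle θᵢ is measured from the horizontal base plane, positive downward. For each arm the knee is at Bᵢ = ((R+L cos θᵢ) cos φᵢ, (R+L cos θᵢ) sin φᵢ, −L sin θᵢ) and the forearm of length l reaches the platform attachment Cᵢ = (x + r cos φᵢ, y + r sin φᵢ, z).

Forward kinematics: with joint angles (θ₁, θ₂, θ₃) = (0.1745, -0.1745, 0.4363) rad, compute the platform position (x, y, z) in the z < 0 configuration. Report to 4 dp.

S1 = (0.2877·cos0.0°, 0.2877·sin0.0°, -0.0260) = (0.2877, 0.0000, -0.0260)
φ2=120.0°: virtual centre (-0.1439, 0.2492, 0.0260), radius l
φ3=240.0°: virtual centre (-0.1380, -0.2390, -0.0634), radius l
|S₂|²−|S₁|² = 0.0000;  |S₃|²−|S₁|² = -0.0033
plane₁₂: -0.8632x+0.4983y+0.1042z = 0.0000
Cramer: x(z) = 0.0020+0.0150z;  y(z) = 0.0034-0.1830z
into |P−S₁|² = l²: 1.0337z² + 0.0423z + -0.1677 = 0;  Δ = 0.6950;  z = -0.4237 or 0.3828 → z<0 root = -0.4237
x = -0.0044, y = 0.0809

(-0.0044, 0.0809, -0.4237)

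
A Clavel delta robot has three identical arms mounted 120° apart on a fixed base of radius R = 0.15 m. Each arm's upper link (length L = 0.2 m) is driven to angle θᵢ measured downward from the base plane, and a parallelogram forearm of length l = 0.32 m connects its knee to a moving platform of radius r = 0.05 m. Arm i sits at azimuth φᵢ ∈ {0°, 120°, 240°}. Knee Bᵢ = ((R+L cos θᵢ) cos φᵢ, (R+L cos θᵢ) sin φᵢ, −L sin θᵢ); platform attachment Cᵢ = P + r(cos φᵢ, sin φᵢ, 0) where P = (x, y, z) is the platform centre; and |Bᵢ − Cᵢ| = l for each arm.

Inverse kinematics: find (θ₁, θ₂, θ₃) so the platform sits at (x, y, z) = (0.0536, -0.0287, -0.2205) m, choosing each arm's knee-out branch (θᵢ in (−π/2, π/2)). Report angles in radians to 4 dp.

arm 1 (φ=0.0°): x'=0.0536, y'=-0.0287
  A cos θ + B sin θ = C:  0.0464·cos θ + -0.2205·sin θ = 0.0270
  √(A²+B²)=0.2253;  θ1 = -1.3634+1.4506 ≈ 0.0873
φ2=120.0° → target in arm frame (-0.0517, -0.0321)
  A=0.1517, B=-0.2205, C=(l²−L²−A²−y'²−z²)/(2L)=-0.0256
  θ2 = atan2(B,A) + arccos(C/0.2676) = 0.6984
rotate P by −φ3: (-0.0019, 0.0608, -0.2205)
  A cos θ + B sin θ = C:  0.1019·cos θ + -0.2205·sin θ = -0.0008
  γ=atan2(-0.2205,0.1019)=-1.1377;  ψ=arccos(-0.0031)=1.5739;  θ3=γ+ψ≈0.4362

θ₁ = 0.0873, θ₂ = 0.6984, θ₃ = 0.4362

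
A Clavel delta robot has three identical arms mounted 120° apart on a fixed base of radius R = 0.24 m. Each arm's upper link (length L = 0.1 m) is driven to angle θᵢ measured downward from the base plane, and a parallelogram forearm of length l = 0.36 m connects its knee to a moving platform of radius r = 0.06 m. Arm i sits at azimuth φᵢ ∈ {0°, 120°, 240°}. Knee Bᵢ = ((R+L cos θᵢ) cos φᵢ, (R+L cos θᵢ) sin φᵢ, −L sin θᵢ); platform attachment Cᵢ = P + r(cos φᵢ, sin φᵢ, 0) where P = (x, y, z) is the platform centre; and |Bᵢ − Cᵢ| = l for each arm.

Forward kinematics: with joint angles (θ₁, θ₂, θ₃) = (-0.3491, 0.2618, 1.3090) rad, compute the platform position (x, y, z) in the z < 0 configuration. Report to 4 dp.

arm 1 at φ=0.0°: (R−r)+L cos θ1 = 0.2740;  centre 1 = (0.2740, 0.0000, 0.0342)
centre 2 = (0.2766·cos120.0°, 0.2766·sin120.0°, -0.0259) = (-0.1383, 0.2395, -0.0259)
centre 3 = (0.2059·cos240.0°, 0.2059·sin240.0°, -0.0966) = (-0.1029, -0.1783, -0.0966)
subtract pairs → two planes through P
[-0.8245 0.4791 -0.1202]·P = 0.0009;  [-0.7538 -0.3566 -0.2616]·P = -0.0245
Cramer: x(z) = 0.0174-0.2567z;  y(z) = 0.0319-0.1910z
quadratic in z: (1.1024)z²+(0.0511)z+(-0.0616)=0, √Δ=0.5236 → z ∈ {-0.2607, 0.2143}; z = -0.2607 (taking z<0)
x = 0.0843, y = 0.0817

(0.0843, 0.0817, -0.2607)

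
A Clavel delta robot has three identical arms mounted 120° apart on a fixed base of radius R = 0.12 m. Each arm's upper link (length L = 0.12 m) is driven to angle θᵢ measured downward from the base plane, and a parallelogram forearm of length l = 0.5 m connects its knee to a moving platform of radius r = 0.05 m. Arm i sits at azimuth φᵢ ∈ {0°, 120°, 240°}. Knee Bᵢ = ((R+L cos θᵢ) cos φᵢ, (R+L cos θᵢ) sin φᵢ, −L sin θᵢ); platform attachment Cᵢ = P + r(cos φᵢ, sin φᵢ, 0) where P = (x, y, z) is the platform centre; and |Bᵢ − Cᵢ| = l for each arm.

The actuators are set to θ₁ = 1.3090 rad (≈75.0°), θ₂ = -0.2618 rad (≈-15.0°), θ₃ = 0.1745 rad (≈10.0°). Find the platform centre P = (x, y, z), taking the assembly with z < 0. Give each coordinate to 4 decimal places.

(-0.2914, 0.0675, -0.4182)

arm 1 at φ=0.0°: ρ1 = 0.1011;  S1 = (0.1011, 0.0000, -0.1159)
S2 = (0.1859·cos120.0°, 0.1859·sin120.0°, 0.0311) = (-0.0930, 0.1610, 0.0311)
arm 3 at φ=240.0°: ρ3 = 0.1882;  S3 = (-0.0941, -0.1630, -0.0208)
subtract pairs → two planes through P
plane₁₂: -0.3880x+0.3220y+0.2939z = 0.0119
Cramer: x(z) = -0.0309+0.6228z;  y(z) = -0.0004-0.1624z
into |P−S₁|² = l²: 1.4142z² + 0.0675z + -0.2191 = 0;  Δ = 1.2442;  z = -0.4182 or 0.3705 → z<0 root = -0.4182
x = -0.2914, y = 0.0675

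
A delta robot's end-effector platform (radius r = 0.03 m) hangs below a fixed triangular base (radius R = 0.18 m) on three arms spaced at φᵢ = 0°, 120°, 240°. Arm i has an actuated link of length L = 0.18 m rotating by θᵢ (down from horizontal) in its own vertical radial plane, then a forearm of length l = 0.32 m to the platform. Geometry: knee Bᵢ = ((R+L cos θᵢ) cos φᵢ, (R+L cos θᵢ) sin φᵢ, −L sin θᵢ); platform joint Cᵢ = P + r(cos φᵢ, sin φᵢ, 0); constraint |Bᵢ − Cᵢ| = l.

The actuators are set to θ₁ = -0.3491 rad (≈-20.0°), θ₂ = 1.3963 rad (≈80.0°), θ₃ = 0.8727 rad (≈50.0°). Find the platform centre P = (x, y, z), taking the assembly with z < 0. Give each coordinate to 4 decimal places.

centre 1 = (0.3191·cos0.0°, 0.3191·sin0.0°, 0.0616) = (0.3191, 0.0000, 0.0616)
φ2=120.0°: virtual centre (-0.0906, 0.1570, -0.1773), radius l
centre 3 = (0.2657·cos240.0°, 0.2657·sin240.0°, -0.1379) = (-0.1328, -0.2301, -0.1379)
eliminate P² terms by subtracting sphere 1 from 2 and 3
linear system: -0.8195x+0.3139y = -0.0414−-0.4777z; -0.9040x+-0.4602y = -0.0160−-0.3989z
det = 0.6609;  x = 0.0364+-0.5221z,  y = -0.0367+0.1587z
quadratic in z: (1.2977)z²+(0.1604)z+(-0.0173)=0, √Δ=0.3401 → z ∈ {-0.1929, 0.0692}; z = -0.1929 (taking z<0)
x = 0.1371, y = -0.0673

(0.1371, -0.0673, -0.1929)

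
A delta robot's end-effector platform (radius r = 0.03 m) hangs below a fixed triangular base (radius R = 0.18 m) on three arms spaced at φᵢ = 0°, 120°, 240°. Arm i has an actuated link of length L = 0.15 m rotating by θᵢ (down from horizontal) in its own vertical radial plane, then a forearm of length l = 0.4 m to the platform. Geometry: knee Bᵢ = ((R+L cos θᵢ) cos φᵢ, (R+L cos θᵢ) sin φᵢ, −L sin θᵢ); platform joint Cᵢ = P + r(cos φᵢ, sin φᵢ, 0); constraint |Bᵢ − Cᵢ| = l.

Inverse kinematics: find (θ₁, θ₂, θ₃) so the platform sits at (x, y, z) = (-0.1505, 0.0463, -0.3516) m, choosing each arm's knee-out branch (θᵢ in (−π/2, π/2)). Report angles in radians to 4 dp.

rotate P by −φ1: (-0.1505, 0.0463, -0.3516)
  A cos θ + B sin θ = C:  0.3005·cos θ + -0.3516·sin θ = -0.2619
  γ=atan2(-0.3516,0.3005)=-0.8636;  ψ=arccos(-0.5662)=2.1727;  θ1=γ+ψ≈1.3091
φ2=120.0° → target in arm frame (0.1153, 0.1072)
  e−x'=0.0347;  (l²−L²−(e−x')²−y'²−z²)/2L = 0.0040
  γ=atan2(-0.3516,0.0347)=-1.4726;  ψ=arccos(0.0112)=1.5596;  θ2=γ+ψ≈0.0870
arm 3 (φ=240.0°): x'=0.0352, y'=-0.1535
  A cos θ + B sin θ = C:  0.1148·cos θ + -0.3516·sin θ = -0.0762
  θ3 = atan2(B,A) + arccos(C/0.3699) = 0.5233

θ₁ = 1.3091, θ₂ = 0.0870, θ₃ = 0.5233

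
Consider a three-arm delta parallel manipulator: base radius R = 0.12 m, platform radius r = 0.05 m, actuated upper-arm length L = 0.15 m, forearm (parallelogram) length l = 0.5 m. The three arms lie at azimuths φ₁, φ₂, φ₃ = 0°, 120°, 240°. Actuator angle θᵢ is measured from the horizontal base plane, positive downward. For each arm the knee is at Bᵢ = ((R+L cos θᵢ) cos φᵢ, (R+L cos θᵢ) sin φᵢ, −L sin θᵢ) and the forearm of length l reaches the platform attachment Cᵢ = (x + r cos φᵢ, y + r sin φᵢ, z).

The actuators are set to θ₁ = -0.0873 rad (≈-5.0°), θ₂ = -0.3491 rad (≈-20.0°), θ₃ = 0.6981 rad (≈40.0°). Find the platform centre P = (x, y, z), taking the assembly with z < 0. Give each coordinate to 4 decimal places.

(0.0585, 0.1889, -0.4210)

S1 = (0.2194·cos0.0°, 0.2194·sin0.0°, 0.0131) = (0.2194, 0.0000, 0.0131)
φ2=120.0°: virtual centre (-0.1055, 0.1827, 0.0513), radius l
arm 3 at φ=240.0°: ρ3 = 0.1849;  S3 = (-0.0925, -0.1601, -0.0964)
subtract pairs → two planes through P
plane₁₂: -0.6498x+0.3654y+0.0765z = -0.0012
det = 0.4360;  x = 0.0049+-0.1273z,  y = 0.0055+-0.4357z
quadratic in z: (1.2061)z²+(0.0237)z+(-0.2038)=0, √Δ=0.9918 → z ∈ {-0.4210, 0.4014}; z = -0.4210 (taking z<0)
x = 0.0585, y = 0.1889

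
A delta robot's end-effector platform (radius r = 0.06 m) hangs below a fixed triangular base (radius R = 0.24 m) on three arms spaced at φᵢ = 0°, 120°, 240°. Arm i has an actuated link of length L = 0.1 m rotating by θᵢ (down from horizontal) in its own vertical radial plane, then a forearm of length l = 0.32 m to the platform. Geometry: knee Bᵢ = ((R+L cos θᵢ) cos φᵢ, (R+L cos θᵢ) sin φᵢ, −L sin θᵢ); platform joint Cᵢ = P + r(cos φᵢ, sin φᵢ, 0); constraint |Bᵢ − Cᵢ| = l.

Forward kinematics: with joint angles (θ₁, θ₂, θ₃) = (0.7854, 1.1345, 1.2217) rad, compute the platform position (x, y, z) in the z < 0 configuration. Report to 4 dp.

centre 1 = (0.2507·cos0.0°, 0.2507·sin0.0°, -0.0707) = (0.2507, 0.0000, -0.0707)
centre 2 = (0.2223·cos120.0°, 0.2223·sin120.0°, -0.0906) = (-0.1111, 0.1925, -0.0906)
φ3=240.0°: virtual centre (-0.1071, -0.1855, -0.0940), radius l
subtract pairs → two planes through P
linear system: -0.7237x+0.3850y = -0.0102−-0.0398z; -0.7156x+-0.3710y = -0.0131−-0.0465z
det = 0.5440;  x = 0.0163+-0.0601z,  y = 0.0040+-0.0095z
into |P−centre ₁|² = l²: 1.0037z² + 0.1695z + -0.0424 = 0;  Δ = 0.1991;  z = -0.3067 or 0.1378 → z<0 root = -0.3067
x = 0.0347, y = 0.0069

(0.0347, 0.0069, -0.3067)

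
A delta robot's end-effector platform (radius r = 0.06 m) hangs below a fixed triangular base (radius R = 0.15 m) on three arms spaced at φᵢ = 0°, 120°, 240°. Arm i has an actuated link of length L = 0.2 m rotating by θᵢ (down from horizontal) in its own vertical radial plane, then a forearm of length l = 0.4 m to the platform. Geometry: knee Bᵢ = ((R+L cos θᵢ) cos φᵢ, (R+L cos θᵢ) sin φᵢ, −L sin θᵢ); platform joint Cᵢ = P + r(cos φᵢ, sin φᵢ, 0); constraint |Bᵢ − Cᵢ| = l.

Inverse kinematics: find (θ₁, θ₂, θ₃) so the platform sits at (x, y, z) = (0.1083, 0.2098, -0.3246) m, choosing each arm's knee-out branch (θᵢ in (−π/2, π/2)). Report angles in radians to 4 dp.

θ₁ = 0.1742, θ₂ = 0.0871, θ₃ = 1.3089

rotate P by −φ1: (0.1083, 0.2098, -0.3246)
  A cos θ + B sin θ = C:  -0.0183·cos θ + -0.3246·sin θ = -0.0743
  γ=atan2(-0.3246,-0.0183)=-1.6271;  ψ=arccos(-0.2285)=1.8013;  θ1=γ+ψ≈0.1742
φ2=120.0° → target in arm frame (0.1275, -0.1987)
  A=-0.0375, B=-0.3246, C=(l²−L²−A²−y'²−z²)/(2L)=-0.0656
  √(A²+B²)=0.3268;  θ2 = -1.6859+1.7730 ≈ 0.0871
φ3=240.0° → target in arm frame (-0.2358, -0.0111)
  A=0.3258, B=-0.3246, C=(l²−L²−A²−y'²−z²)/(2L)=-0.2292
  √(A²+B²)=0.4599;  θ3 = -0.7835+2.0924 ≈ 1.3089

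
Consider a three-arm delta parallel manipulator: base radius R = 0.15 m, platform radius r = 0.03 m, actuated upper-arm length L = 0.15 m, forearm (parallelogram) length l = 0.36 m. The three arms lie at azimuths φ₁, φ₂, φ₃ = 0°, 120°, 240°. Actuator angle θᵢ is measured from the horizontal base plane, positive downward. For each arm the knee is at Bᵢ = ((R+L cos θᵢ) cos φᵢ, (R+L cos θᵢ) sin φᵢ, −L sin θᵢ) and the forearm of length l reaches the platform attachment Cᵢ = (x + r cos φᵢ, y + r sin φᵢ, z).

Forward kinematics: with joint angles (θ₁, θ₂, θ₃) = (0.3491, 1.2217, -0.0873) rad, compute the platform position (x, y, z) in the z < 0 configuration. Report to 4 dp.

(0.0406, -0.1535, -0.2911)

centre 1 = (0.2610·cos0.0°, 0.2610·sin0.0°, -0.0513) = (0.2610, 0.0000, -0.0513)
centre 2 = (0.1713·cos120.0°, 0.1713·sin120.0°, -0.1410) = (-0.0857, 0.1484, -0.1410)
φ3=240.0°: virtual centre (-0.1347, -0.2333, 0.0131), radius l
subtract pairs → two planes through P
[-0.6932 0.2967 -0.1793]·P = -0.0215;  [-0.7913 -0.4667 0.1288]·P = 0.0020
Cramer: x(z) = 0.0169-0.0814z;  y(z) = -0.0330+0.4140z
quadratic in z: (1.1780)z²+(0.1150)z+(-0.0663)=0, √Δ=0.5707 → z ∈ {-0.2911, 0.1934}; z = -0.2911 (taking z<0)
x = 0.0406, y = -0.1535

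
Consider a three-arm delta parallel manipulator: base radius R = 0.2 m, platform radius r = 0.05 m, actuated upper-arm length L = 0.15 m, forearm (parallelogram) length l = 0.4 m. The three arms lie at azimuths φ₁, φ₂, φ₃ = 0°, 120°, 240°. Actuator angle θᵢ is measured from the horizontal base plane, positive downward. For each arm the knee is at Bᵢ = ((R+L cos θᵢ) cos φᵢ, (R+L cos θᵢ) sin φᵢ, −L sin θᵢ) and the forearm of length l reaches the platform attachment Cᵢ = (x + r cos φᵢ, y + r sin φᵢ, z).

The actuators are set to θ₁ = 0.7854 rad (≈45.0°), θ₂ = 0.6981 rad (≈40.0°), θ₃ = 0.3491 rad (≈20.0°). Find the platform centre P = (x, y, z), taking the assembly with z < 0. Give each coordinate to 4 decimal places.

(-0.0376, -0.0422, -0.3743)

arm 1 at φ=0.0°: ρ1 = 0.2561;  centre 1 = (0.2561, 0.0000, -0.1061)
φ2=120.0°: virtual centre (-0.1325, 0.2294, -0.0964), radius l
φ3=240.0°: virtual centre (-0.1455, -0.2520, -0.0513), radius l
|centre ₂|²−|centre ₁|² = 0.0027;  |centre ₃|²−|centre ₁|² = 0.0105
linear system: -0.7770x+0.4588y = 0.0027−0.0193z; -0.8031x+-0.5039y = 0.0105−0.1095z
det = 0.7601;  x = -0.0081+0.0789z,  y = -0.0079+0.0916z
quadratic in z: (1.0146)z²+(0.1690)z+(-0.0789)=0, √Δ=0.5906 → z ∈ {-0.3743, 0.2078}; z = -0.3743 (taking z<0)
x = -0.0376, y = -0.0422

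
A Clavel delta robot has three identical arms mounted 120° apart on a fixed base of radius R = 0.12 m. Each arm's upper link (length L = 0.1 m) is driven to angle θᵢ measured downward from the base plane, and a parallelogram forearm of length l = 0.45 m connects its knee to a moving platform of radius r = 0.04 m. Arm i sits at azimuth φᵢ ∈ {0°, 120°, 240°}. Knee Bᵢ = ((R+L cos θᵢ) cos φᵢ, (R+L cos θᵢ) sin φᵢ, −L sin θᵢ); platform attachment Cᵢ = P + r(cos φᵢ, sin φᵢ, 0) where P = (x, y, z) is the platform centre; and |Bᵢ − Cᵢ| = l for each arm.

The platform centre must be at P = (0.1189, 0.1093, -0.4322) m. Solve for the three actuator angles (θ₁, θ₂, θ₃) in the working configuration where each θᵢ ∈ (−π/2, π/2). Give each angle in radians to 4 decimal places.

arm 1 (φ=0.0°): x'=0.1189, y'=0.1093
  A=-0.0389, B=-0.4322, C=(l²−L²−A²−y'²−z²)/(2L)=-0.0388
  γ=atan2(-0.4322,-0.0389)=-1.6606;  ψ=arccos(-0.0894)=1.6603;  θ1=γ+ψ≈-0.0003
φ2=120.0° → target in arm frame (0.0352, -0.1576)
  e−x'=0.0448;  (l²−L²−(e−x')²−y'²−z²)/2L = -0.1057
  γ=atan2(-0.4322,0.0448)=-1.4675;  ψ=arccos(-0.2433)=1.8166;  θ2=γ+ψ≈0.3491
arm 3 (φ=240.0°): x'=-0.1541, y'=0.0483
  A=0.2341, B=-0.4322, C=(l²−L²−A²−y'²−z²)/(2L)=-0.2572
  θ3 = atan2(B,A) + arccos(C/0.4915) = 1.0471

θ₁ = -0.0003, θ₂ = 0.3491, θ₃ = 1.0471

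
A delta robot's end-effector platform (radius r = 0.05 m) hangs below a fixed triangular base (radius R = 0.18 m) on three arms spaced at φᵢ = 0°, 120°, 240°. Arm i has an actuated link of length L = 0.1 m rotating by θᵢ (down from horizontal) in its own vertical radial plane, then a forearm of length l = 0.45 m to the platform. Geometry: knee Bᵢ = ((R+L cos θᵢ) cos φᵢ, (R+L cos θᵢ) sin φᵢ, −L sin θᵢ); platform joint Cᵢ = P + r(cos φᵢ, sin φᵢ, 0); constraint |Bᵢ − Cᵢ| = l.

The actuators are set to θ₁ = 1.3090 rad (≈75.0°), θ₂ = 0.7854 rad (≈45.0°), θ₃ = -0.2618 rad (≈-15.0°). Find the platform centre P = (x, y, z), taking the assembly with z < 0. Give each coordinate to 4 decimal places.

arm 1 at φ=0.0°: e+L cos θ1 = 0.1559;  O1 = (0.1559, 0.0000, -0.0966)
arm 2 at φ=120.0°: e+L cos θ2 = 0.2007;  O2 = (-0.1004, 0.1738, -0.0707)
φ3=240.0°: virtual centre (-0.1133, -0.1962, 0.0259), radius l
eliminate P² terms by subtracting sphere 1 from 2 and 3
[-0.5125 0.3476 0.0518]·P = 0.0117;  [-0.5384 -0.3925 0.2449]·P = 0.0184
Cramer: x(z) = -0.0282+0.2716z;  y(z) = -0.0081+0.2515z
into |P−O₁|² = l²: 1.1370z² + 0.0891z + -0.1592 = 0;  Δ = 0.7320;  z = -0.4154 or 0.3371 → z<0 root = -0.4154
x = -0.1411, y = -0.1126

(-0.1411, -0.1126, -0.4154)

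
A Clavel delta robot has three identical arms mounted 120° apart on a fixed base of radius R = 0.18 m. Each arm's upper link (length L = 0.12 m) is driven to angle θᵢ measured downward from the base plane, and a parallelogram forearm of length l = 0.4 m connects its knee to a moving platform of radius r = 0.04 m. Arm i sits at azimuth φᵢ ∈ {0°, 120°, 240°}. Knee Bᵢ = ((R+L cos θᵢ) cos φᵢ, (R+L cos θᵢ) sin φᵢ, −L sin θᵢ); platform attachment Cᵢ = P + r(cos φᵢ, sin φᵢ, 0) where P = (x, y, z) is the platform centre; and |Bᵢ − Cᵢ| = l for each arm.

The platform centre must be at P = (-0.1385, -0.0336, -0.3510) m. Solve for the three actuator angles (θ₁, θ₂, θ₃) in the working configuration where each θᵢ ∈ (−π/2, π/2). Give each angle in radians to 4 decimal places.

θ₁ = 1.2217, θ₂ = 0.3488, θ₃ = -0.0003

arm 1 (φ=0.0°): x'=-0.1385, y'=-0.0336
  A=0.2785, B=-0.3510, C=(l²−L²−A²−y'²−z²)/(2L)=-0.2346
  θ1 = atan2(B,A) + arccos(C/0.4481) = 1.2217
arm 2 (φ=120.0°): x'=0.0402, y'=0.1367
  A cos θ + B sin θ = C:  0.0998·cos θ + -0.3510·sin θ = -0.0261
  θ2 = atan2(B,A) + arccos(C/0.3649) = 0.3488
arm 3 (φ=240.0°): x'=0.0983, y'=-0.1031
  A cos θ + B sin θ = C:  0.0417·cos θ + -0.3510·sin θ = 0.0418
  γ=atan2(-0.3510,0.0417)=-1.4527;  ψ=arccos(0.1182)=1.4523;  θ3=γ+ψ≈-0.0003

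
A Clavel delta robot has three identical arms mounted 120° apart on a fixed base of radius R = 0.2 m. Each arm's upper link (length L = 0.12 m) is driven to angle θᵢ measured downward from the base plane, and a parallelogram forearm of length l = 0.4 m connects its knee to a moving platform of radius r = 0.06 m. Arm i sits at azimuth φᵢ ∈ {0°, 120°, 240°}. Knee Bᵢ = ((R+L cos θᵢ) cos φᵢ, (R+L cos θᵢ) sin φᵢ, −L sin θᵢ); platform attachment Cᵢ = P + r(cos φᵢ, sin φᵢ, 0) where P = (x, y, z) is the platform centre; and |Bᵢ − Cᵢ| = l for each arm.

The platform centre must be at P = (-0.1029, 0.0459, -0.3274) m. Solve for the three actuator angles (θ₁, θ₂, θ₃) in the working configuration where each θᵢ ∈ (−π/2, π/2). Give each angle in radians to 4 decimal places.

θ₁ = 0.8724, θ₂ = -0.2618, θ₃ = 0.2620

arm 1 (φ=0.0°): x'=-0.1029, y'=0.0459
  A=0.2429, B=-0.3274, C=(l²−L²−A²−y'²−z²)/(2L)=-0.0946
  γ=atan2(-0.3274,0.2429)=-0.9325;  ψ=arccos(-0.2320)=1.8049;  θ1=γ+ψ≈0.8724
rotate P by −φ2: (0.0912, 0.0662, -0.3274)
  e−x'=0.0488;  (l²−L²−(e−x')²−y'²−z²)/2L = 0.1319
  θ2 = atan2(B,A) + arccos(C/0.3310) = -0.2618
φ3=240.0° → target in arm frame (0.0117, -0.1121)
  e−x'=0.1283;  (l²−L²−(e−x')²−y'²−z²)/2L = 0.0391
  γ=atan2(-0.3274,0.1283)=-1.1973;  ψ=arccos(0.1113)=1.4593;  θ3=γ+ψ≈0.2620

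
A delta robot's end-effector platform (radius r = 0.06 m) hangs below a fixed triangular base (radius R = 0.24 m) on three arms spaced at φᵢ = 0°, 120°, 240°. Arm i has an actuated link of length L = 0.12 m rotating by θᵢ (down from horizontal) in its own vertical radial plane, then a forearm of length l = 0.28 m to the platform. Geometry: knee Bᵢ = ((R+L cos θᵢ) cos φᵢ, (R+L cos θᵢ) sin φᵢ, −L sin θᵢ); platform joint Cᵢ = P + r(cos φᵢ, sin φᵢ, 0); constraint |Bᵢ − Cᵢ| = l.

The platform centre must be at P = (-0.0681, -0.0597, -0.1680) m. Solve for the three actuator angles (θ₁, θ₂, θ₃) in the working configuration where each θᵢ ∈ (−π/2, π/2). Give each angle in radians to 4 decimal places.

rotate P by −φ1: (-0.0681, -0.0597, -0.1680)
  A=0.2481, B=-0.1680, C=(l²−L²−A²−y'²−z²)/(2L)=-0.1223
  θ1 = atan2(B,A) + arccos(C/0.2996) = 1.3959
rotate P by −φ2: (-0.0177, 0.0888, -0.1680)
  A cos θ + B sin θ = C:  0.1977·cos θ + -0.1680·sin θ = -0.0466
  γ=atan2(-0.1680,0.1977)=-0.7045;  ψ=arccos(-0.1796)=1.7514;  θ2=γ+ψ≈1.0469
φ3=240.0° → target in arm frame (0.0858, -0.0291)
  A=0.0942, B=-0.1680, C=(l²−L²−A²−y'²−z²)/(2L)=0.1085
  γ=atan2(-0.1680,0.0942)=-1.0595;  ψ=arccos(0.5634)=0.9724;  θ3=γ+ψ≈-0.0872

θ₁ = 1.3959, θ₂ = 1.0469, θ₃ = -0.0872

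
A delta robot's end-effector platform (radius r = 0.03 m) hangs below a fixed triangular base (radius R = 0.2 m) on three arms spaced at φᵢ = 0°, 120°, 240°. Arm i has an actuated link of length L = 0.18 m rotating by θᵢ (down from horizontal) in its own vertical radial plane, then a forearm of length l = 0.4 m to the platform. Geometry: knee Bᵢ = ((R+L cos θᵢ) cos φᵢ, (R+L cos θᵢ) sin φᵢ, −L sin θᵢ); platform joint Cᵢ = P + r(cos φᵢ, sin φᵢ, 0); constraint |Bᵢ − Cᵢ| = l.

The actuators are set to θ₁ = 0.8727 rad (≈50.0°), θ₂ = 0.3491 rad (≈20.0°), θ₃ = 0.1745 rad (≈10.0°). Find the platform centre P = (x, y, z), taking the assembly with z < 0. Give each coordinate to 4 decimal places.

(-0.0807, -0.0169, -0.2974)

φ1=0.0°: virtual centre (0.2857, 0.0000, -0.1379), radius l
centre 2 = (0.3391·cos120.0°, 0.3391·sin120.0°, -0.0616) = (-0.1696, 0.2937, -0.0616)
arm 3 at φ=240.0°: (R−r)+L cos θ3 = 0.3473;  centre 3 = (-0.1736, -0.3007, -0.0313)
subtract pairs → two planes through P
linear system: -0.9105x+0.5874y = 0.0182−0.1526z; -0.9187x+-0.6015y = 0.0209−0.2133z
det = 1.0873;  x = -0.0214+0.1997z,  y = -0.0022+0.0496z
into |P−centre ₁|² = l²: 1.0423z² + 0.1529z + -0.0467 = 0;  Δ = 0.2181;  z = -0.2974 or 0.1506 → z<0 root = -0.2974
x = -0.0807, y = -0.0169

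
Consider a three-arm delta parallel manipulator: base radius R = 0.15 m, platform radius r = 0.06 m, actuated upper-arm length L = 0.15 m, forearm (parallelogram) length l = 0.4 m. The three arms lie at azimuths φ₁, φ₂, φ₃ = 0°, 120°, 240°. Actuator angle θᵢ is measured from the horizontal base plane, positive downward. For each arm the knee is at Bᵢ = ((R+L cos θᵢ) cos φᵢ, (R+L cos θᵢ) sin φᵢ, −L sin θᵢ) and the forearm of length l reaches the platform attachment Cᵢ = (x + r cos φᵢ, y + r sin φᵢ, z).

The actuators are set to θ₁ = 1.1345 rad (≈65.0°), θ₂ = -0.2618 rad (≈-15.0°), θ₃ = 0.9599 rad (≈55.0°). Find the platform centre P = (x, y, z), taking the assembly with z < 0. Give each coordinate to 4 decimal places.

arm 1 at φ=0.0°: ρ1 = 0.1534;  S1 = (0.1534, 0.0000, -0.1359)
φ2=120.0°: virtual centre (-0.1174, 0.2034, 0.0388), radius l
S3 = (0.1760·cos240.0°, 0.1760·sin240.0°, -0.1229) = (-0.0880, -0.1525, -0.1229)
|S₂|²−|S₁|² = 0.0147;  |S₃|²−|S₁|² = 0.0041
linear system: -0.5417x+0.4068y = 0.0147−0.3495z; -0.4828x+-0.3049y = 0.0041−0.0262z
Cramer: x(z) = -0.0170+0.3242z;  y(z) = 0.0135-0.4275z
sphere 1 gives Az²+Bz+C=0 with A=1.2879, B=0.1499, C=-0.1123;  B²−4AC=0.6011;  roots -0.3592, 0.2428;  negative root z = -0.3592
x = -0.1334, y = 0.1671

(-0.1334, 0.1671, -0.3592)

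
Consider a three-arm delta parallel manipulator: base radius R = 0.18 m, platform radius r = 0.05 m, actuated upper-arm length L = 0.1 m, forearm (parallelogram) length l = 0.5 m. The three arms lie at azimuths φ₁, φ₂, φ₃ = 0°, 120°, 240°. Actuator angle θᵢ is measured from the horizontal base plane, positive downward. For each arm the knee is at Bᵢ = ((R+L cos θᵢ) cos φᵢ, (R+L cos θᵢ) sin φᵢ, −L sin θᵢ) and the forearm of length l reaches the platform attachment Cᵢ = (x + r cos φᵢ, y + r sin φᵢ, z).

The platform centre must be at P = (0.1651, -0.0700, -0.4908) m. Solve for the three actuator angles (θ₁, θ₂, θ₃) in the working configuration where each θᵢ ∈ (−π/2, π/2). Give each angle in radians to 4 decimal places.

arm 1 (φ=0.0°): x'=0.1651, y'=-0.0700
  e−x'=-0.0351;  (l²−L²−(e−x')²−y'²−z²)/2L = -0.0351
  θ1 = atan2(B,A) + arccos(C/0.4921) = 0.0000
rotate P by −φ2: (-0.1432, -0.1080, -0.4908)
  A=0.2732, B=-0.4908, C=(l²−L²−A²−y'²−z²)/(2L)=-0.4358
  γ=atan2(-0.4908,0.2732)=-1.0629;  ψ=arccos(-0.7759)=2.4590;  θ2=γ+ψ≈1.3961
rotate P by −φ3: (-0.0219, 0.1780, -0.4908)
  A=0.1519, B=-0.4908, C=(l²−L²−A²−y'²−z²)/(2L)=-0.2782
  γ=atan2(-0.4908,0.1519)=-1.2706;  ψ=arccos(-0.5415)=2.1430;  θ3=γ+ψ≈0.8724

θ₁ = 0.0000, θ₂ = 1.3961, θ₃ = 0.8724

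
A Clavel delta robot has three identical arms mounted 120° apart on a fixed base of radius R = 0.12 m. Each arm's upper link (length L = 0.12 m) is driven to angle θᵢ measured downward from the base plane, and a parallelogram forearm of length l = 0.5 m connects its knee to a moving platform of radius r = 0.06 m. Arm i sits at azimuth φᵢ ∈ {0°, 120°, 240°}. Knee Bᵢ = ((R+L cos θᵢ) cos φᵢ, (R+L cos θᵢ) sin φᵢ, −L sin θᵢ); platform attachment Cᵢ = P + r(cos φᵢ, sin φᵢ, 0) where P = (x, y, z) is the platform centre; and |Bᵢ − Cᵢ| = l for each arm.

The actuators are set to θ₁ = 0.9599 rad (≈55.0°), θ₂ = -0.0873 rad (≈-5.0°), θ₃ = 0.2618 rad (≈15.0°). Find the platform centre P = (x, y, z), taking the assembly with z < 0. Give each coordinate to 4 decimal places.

(-0.2021, 0.0626, -0.4678)

φ1=0.0°: virtual centre (0.1288, 0.0000, -0.0983), radius l
arm 2 at φ=120.0°: e+L cos θ2 = 0.1795;  centre 2 = (-0.0898, 0.1555, 0.0105)
centre 3 = (0.1759·cos240.0°, 0.1759·sin240.0°, -0.0311) = (-0.0880, -0.1523, -0.0311)
eliminate P² terms by subtracting sphere 1 from 2 and 3
linear system: -0.4372x+0.3110y = 0.0061−0.2175z; -0.4336x+-0.3047y = 0.0056−0.1345z
Cramer: x(z) = -0.0135+0.4033z;  y(z) = 0.0006-0.1325z
sphere 1 gives Az²+Bz+C=0 with A=1.1802, B=0.0817, C=-0.2201;  B²−4AC=1.0456;  roots -0.4678, 0.3986;  negative root z = -0.4678
x = -0.2021, y = 0.0626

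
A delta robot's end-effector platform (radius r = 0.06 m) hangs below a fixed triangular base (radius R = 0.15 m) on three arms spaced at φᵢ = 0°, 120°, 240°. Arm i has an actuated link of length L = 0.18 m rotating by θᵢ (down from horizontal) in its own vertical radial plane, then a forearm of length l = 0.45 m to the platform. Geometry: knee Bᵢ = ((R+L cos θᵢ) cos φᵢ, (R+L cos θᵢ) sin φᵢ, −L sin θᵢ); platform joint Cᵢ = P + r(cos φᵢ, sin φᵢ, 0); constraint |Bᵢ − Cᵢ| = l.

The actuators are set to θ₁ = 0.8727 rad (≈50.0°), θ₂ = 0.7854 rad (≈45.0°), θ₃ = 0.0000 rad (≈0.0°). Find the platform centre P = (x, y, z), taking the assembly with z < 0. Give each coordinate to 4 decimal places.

(-0.1002, -0.1371, -0.4381)

φ1=0.0°: virtual centre (0.2057, 0.0000, -0.1379), radius l
arm 2 at φ=120.0°: e+L cos θ2 = 0.2173;  S2 = (-0.1086, 0.1882, -0.1273)
arm 3 at φ=240.0°: e+L cos θ3 = 0.2700;  S3 = (-0.1350, -0.2338, 0.0000)
subtract pairs → two planes through P
[-0.6287 0.3763 0.0212]·P = 0.0021;  [-0.6814 -0.4677 0.2758]·P = 0.0116
Cramer: x(z) = -0.0097+0.2066z;  y(z) = -0.0106+0.2887z
sphere 1 gives Az²+Bz+C=0 with A=1.1260, B=0.1806, C=-0.1370;  B²−4AC=0.6496;  roots -0.4381, 0.2777;  negative root z = -0.4381
x = -0.1002, y = -0.1371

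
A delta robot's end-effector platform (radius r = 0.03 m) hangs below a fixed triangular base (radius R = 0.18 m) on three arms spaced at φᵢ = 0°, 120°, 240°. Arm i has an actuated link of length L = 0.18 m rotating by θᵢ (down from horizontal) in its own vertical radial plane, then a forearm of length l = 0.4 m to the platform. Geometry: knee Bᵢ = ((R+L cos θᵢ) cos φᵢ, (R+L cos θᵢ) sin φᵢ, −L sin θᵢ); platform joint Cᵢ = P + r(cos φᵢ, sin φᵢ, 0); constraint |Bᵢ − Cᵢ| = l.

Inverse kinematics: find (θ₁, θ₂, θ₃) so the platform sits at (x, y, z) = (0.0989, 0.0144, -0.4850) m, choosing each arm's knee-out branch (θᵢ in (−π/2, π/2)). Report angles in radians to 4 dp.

rotate P by −φ1: (0.0989, 0.0144, -0.4850)
  A=0.0511, B=-0.4850, C=(l²−L²−A²−y'²−z²)/(2L)=-0.3068
  θ1 = atan2(B,A) + arccos(C/0.4877) = 0.7853
arm 2 (φ=120.0°): x'=-0.0370, y'=-0.0928
  A cos θ + B sin θ = C:  0.1870·cos θ + -0.4850·sin θ = -0.4200
  √(A²+B²)=0.5198;  θ2 = -1.2028+2.5116 ≈ 1.3088
φ3=240.0° → target in arm frame (-0.0619, 0.0784)
  e−x'=0.2119;  (l²−L²−(e−x')²−y'²−z²)/2L = -0.4408
  θ3 = atan2(B,A) + arccos(C/0.5293) = 1.3962

θ₁ = 0.7853, θ₂ = 1.3088, θ₃ = 1.3962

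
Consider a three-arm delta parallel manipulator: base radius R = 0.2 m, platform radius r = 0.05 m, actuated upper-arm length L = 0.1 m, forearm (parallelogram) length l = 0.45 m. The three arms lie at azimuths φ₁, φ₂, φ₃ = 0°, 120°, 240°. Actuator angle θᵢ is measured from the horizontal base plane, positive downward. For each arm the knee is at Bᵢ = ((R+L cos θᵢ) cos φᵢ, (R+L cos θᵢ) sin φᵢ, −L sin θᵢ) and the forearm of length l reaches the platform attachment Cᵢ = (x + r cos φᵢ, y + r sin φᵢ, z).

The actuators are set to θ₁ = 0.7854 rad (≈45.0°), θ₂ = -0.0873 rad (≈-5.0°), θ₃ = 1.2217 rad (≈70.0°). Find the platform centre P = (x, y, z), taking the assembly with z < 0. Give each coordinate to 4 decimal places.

(-0.0223, 0.1397, -0.4227)

arm 1 at φ=0.0°: ρ1 = 0.2207;  O1 = (0.2207, 0.0000, -0.0707)
φ2=120.0°: virtual centre (-0.1248, 0.2162, 0.0087), radius l
φ3=240.0°: virtual centre (-0.0921, -0.1595, -0.0940), radius l
subtract pairs → two planes through P
[-0.6910 0.4324 0.1589]·P = 0.0087;  [-0.6256 -0.3191 -0.0465]·P = -0.0110
det = 0.4910;  x = 0.0040+0.0623z,  y = 0.0265+-0.2679z
sphere 1 gives Az²+Bz+C=0 with A=1.0756, B=0.1003, C=-0.1498;  B²−4AC=0.6547;  roots -0.4227, 0.3295;  negative root z = -0.4227
x = -0.0223, y = 0.1397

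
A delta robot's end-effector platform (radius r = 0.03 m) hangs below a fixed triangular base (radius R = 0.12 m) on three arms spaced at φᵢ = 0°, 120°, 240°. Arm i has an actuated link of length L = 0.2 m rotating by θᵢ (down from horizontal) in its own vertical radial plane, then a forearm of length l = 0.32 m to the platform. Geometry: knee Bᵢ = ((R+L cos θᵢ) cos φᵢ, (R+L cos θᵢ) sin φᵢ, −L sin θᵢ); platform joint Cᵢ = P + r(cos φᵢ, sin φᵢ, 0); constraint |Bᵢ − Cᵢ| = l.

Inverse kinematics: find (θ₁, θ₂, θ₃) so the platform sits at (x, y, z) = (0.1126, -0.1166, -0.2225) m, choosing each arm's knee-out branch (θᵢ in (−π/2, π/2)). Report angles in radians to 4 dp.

arm 1 (φ=0.0°): x'=0.1126, y'=-0.1166
  A=-0.0226, B=-0.2225, C=(l²−L²−A²−y'²−z²)/(2L)=-0.0030
  γ=atan2(-0.2225,-0.0226)=-1.6720;  ψ=arccos(-0.0136)=1.5844;  θ1=γ+ψ≈-0.0877
arm 2 (φ=120.0°): x'=-0.1573, y'=-0.0392
  A=0.2473, B=-0.2225, C=(l²−L²−A²−y'²−z²)/(2L)=-0.1245
  γ=atan2(-0.2225,0.2473)=-0.7327;  ψ=arccos(-0.3742)=1.9543;  θ2=γ+ψ≈1.2216
φ3=240.0° → target in arm frame (0.0447, 0.1558)
  e−x'=0.0453;  (l²−L²−(e−x')²−y'²−z²)/2L = -0.0336
  θ3 = atan2(B,A) + arccos(C/0.2271) = 0.3494

θ₁ = -0.0877, θ₂ = 1.2216, θ₃ = 0.3494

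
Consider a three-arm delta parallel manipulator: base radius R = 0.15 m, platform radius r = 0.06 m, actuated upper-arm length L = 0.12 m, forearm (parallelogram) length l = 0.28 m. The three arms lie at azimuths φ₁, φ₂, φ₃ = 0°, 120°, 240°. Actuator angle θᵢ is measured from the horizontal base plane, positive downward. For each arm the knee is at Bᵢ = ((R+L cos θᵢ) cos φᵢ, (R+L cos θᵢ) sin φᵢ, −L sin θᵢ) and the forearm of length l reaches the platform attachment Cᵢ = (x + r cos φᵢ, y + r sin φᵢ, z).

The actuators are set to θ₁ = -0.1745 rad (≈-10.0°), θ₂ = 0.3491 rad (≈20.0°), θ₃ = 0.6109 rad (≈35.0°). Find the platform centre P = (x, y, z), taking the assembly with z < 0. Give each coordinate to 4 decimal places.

S1 = (0.2082·cos0.0°, 0.2082·sin0.0°, 0.0208) = (0.2082, 0.0000, 0.0208)
S2 = (0.2028·cos120.0°, 0.2028·sin120.0°, -0.0410) = (-0.1014, 0.1756, -0.0410)
arm 3 at φ=240.0°: e+L cos θ3 = 0.1883;  S3 = (-0.0941, -0.1631, -0.0688)
|S₂|²−|S₁|² = -0.0010;  |S₃|²−|S₁|² = -0.0036
linear system: -0.6191x+0.3512y = -0.0010−-0.1238z; -0.6047x+-0.3261y = -0.0036−-0.1793z
Cramer: x(z) = 0.0038-0.2495z;  y(z) = 0.0039-0.0874z
quadratic in z: (1.0699)z²+(0.0596)z+(-0.0362)=0, √Δ=0.3980 → z ∈ {-0.2139, 0.1581}; z = -0.2139 (taking z<0)
x = 0.0572, y = 0.0226

(0.0572, 0.0226, -0.2139)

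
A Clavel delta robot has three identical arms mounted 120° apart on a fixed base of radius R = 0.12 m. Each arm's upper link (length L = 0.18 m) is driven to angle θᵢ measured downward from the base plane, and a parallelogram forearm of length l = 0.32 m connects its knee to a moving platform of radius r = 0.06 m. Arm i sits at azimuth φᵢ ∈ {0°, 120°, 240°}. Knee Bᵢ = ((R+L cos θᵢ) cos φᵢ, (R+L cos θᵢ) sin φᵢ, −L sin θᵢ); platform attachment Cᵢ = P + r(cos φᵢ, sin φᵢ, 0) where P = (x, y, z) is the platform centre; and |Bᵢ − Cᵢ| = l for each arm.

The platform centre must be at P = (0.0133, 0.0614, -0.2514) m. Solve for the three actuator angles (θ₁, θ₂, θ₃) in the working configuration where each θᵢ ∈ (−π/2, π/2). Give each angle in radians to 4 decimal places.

θ₁ = 0.1745, θ₂ = 0.0002, θ₃ = 0.5239

φ1=0.0° → target in arm frame (0.0133, 0.0614)
  e−x'=0.0467;  (l²−L²−(e−x')²−y'²−z²)/2L = 0.0024
  θ1 = atan2(B,A) + arccos(C/0.2557) = 0.1745
φ2=120.0° → target in arm frame (0.0465, -0.0422)
  A cos θ + B sin θ = C:  0.0135·cos θ + -0.2514·sin θ = 0.0134
  √(A²+B²)=0.2518;  θ2 = -1.5172+1.5174 ≈ 0.0002
rotate P by −φ3: (-0.0598, -0.0192, -0.2514)
  e−x'=0.1198;  (l²−L²−(e−x')²−y'²−z²)/2L = -0.0220
  √(A²+B²)=0.2785;  θ3 = -1.1260+1.6500 ≈ 0.5239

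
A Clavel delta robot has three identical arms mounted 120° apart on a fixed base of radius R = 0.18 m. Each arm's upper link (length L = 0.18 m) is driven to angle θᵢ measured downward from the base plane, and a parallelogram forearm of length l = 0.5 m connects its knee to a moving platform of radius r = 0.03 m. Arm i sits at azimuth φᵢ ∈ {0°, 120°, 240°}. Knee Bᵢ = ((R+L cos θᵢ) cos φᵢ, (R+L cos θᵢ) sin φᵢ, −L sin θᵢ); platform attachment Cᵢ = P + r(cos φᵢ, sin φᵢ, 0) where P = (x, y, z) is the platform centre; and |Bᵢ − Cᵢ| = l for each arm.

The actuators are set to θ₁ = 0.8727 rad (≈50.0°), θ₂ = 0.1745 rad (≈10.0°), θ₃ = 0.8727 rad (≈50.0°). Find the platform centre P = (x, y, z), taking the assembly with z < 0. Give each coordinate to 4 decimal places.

O1 = (0.2657·cos0.0°, 0.2657·sin0.0°, -0.1379) = (0.2657, 0.0000, -0.1379)
φ2=120.0°: virtual centre (-0.1636, 0.2834, -0.0313), radius l
φ3=240.0°: virtual centre (-0.1328, -0.2301, -0.1379), radius l
eliminate P² terms by subtracting sphere 1 from 2 and 3
linear system: -0.8587x+0.5668y = 0.0185−0.2133z; -0.7971x+-0.4602y = 0.0000−0.0000z
Cramer: x(z) = -0.0100+0.1159z;  y(z) = 0.0174-0.2007z
quadratic in z: (1.0537)z²+(0.2049)z+(-0.1547)=0, √Δ=0.8330 → z ∈ {-0.4925, 0.2980}; z = -0.4925 (taking z<0)
x = -0.0671, y = 0.1162

(-0.0671, 0.1162, -0.4925)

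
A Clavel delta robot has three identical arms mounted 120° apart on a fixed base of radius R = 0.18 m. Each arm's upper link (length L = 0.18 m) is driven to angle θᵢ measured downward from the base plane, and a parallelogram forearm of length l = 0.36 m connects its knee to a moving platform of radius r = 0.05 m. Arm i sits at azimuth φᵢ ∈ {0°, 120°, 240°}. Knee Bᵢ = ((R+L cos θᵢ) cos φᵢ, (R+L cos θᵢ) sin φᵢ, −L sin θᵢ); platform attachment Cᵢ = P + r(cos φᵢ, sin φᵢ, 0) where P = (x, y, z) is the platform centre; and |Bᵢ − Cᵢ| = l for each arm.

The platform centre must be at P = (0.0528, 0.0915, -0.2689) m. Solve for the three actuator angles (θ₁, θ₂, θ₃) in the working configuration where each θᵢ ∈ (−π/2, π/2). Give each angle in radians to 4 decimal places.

arm 1 (φ=0.0°): x'=0.0528, y'=0.0915
  A=0.0772, B=-0.2689, C=(l²−L²−A²−y'²−z²)/(2L)=0.0293
  √(A²+B²)=0.2798;  θ1 = -1.2912+1.4657 ≈ 0.1745
arm 2 (φ=120.0°): x'=0.0528, y'=-0.0915
  A=0.0772, B=-0.2689, C=(l²−L²−A²−y'²−z²)/(2L)=0.0294
  θ2 = atan2(B,A) + arccos(C/0.2798) = 0.1743
arm 3 (φ=240.0°): x'=-0.1056, y'=0.0000
  e−x'=0.2356;  (l²−L²−(e−x')²−y'²−z²)/2L = -0.0851
  √(A²+B²)=0.3575;  θ3 = -0.8512+1.8111 ≈ 0.9599

θ₁ = 0.1745, θ₂ = 0.1743, θ₃ = 0.9599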